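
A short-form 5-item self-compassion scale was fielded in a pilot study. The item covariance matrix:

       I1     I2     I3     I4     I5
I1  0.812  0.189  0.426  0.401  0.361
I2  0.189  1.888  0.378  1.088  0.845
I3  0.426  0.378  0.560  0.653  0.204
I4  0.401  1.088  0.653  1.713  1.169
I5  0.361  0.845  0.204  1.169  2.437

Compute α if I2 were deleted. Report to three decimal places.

α = 0.717

Remaining items: I1, I3, I4, I5 (k = 4).
sum of item variances = 0.812 + 0.560 + 1.713 + 2.437 = 5.522
total variance = 5.522 + 2 × 3.214 = 11.950
α (item deleted) = (4/3)·(1 − 5.522/11.950) = 0.717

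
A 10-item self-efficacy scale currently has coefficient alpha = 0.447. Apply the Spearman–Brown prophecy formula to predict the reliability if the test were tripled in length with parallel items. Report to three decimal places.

Length factor m = 3
α' = m·α / (1 + (m−1)·α)
   = 3 × 0.447 / (1 + (3 − 1) × 0.447)
   = 1.3410 / 1.8940 = 0.708

predicted reliability = 0.708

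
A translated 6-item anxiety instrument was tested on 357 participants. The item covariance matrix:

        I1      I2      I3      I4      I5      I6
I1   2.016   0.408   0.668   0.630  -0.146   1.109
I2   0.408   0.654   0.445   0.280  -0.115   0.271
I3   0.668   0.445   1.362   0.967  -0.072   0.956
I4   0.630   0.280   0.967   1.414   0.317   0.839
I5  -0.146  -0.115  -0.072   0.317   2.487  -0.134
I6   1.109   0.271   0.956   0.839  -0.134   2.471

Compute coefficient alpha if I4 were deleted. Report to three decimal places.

Remaining items: I1, I2, I3, I5, I6 (k = 5).
sum of item variances = 2.016 + 0.654 + 1.362 + 2.487 + 2.471 = 8.990
total variance = 8.990 + 2 × 3.390 = 15.770
α (item deleted) = (5/4)·(1 − 8.990/15.770) = 0.537

α = 0.537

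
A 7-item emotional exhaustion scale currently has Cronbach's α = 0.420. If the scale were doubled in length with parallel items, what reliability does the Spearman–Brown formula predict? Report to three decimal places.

Length factor m = 2
α' = m·α / (1 + (m−1)·α)
   = 2 × 0.420 / (1 + (2 − 1) × 0.420)
   = 0.8400 / 1.4200 = 0.592

predicted reliability = 0.592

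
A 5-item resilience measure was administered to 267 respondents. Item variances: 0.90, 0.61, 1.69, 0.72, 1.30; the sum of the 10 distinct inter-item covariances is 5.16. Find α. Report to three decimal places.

Σσᵢ² = 0.90 + 0.61 + 1.69 + 0.72 + 1.30 = 5.22
Sum of distinct covariances = 5.16
σ²_T = Σσᵢ² + 2·Σcov = 5.22 + 2 × 5.16 = 15.54
α = (5/4)·(1 − 5.22/15.54) = 0.830

α = 0.830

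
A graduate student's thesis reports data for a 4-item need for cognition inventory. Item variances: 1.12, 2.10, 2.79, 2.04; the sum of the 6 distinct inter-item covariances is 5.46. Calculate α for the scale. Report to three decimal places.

α = 0.768

Σσᵢ² = 1.12 + 2.10 + 2.79 + 2.04 = 8.05
Sum of distinct covariances = 5.46
Var(T) = Σσᵢ² + 2·Σcov = 8.05 + 2 × 5.46 = 18.97
α = (4/3)·(1 − 8.05/18.97) = 0.768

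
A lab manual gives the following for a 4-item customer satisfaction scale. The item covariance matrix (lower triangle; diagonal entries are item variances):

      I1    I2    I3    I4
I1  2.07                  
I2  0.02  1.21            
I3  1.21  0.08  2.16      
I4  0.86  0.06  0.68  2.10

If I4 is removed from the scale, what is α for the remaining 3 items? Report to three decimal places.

α = 0.488

Remaining items: I1, I2, I3 (k = 3).
Σσ²ᵢ = 2.07 + 1.21 + 2.16 = 5.44
σ²_total = 5.44 + 2 × 1.31 = 8.06
α (item deleted) = (3/2)·(1 − 5.44/8.06) = 0.488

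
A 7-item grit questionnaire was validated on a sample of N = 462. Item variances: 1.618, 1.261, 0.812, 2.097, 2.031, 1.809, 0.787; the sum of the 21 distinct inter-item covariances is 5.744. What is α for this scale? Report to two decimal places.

sum of item variances = 1.618 + 1.261 + 0.812 + 2.097 + 2.031 + 1.809 + 0.787 = 10.415
Sum of distinct covariances = 5.744
Var(T) = sum of item variances + 2·Σcov = 10.415 + 2 × 5.744 = 21.903
α = (7/6)·(1 − 10.415/21.903) = 0.61

α = 0.61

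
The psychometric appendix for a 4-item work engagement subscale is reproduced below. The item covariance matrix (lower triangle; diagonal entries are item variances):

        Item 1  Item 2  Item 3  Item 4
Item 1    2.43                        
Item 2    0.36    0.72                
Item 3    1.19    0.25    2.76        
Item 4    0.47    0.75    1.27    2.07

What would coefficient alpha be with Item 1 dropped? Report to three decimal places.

Remaining items: Item 2, Item 3, Item 4 (k = 3).
ΣVar(i) = 0.72 + 2.76 + 2.07 = 5.55
σ²_total = 5.55 + 2 × 2.27 = 10.09
α (item deleted) = (3/2)·(1 − 5.55/10.09) = 0.675

α = 0.675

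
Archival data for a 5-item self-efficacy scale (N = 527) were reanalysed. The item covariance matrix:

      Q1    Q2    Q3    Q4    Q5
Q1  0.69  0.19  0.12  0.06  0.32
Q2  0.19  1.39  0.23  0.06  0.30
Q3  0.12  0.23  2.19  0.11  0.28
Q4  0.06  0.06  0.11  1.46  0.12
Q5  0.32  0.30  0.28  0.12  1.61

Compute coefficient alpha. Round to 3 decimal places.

Σσ²ᵢ = 0.69 + 1.39 + 2.19 + 1.46 + 1.61 = 7.34
Σ_{i<j} σ_ij = 1.79
σ²_T = 7.34 + 2 × 1.79 = 10.92
α = (k/(k−1))·(1 − Σσ²ᵢ/σ²_T) = (5/4)·(1 − 7.34/10.92) = 0.410

coefficient alpha = 0.410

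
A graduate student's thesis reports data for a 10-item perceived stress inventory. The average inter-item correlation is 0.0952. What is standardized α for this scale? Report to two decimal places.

standardized α = 0.51

Standardized α = k·r̄ / (1 + (k−1)·r̄) = 10 × 0.0952 / (1 + 9 × 0.0952)
  = 0.9520 / 1.8568 = 0.51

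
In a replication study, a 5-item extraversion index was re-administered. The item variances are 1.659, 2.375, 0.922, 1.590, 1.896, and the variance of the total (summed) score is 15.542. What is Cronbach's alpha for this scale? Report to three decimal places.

Cronbach's alpha = 0.571

sum of item variances = 1.659 + 2.375 + 0.922 + 1.590 + 1.896 = 8.442
α = (k/(k−1))·(1 − sum of item variances/σ²_T) = (5/4)·(1 − 8.442/15.542) = 0.571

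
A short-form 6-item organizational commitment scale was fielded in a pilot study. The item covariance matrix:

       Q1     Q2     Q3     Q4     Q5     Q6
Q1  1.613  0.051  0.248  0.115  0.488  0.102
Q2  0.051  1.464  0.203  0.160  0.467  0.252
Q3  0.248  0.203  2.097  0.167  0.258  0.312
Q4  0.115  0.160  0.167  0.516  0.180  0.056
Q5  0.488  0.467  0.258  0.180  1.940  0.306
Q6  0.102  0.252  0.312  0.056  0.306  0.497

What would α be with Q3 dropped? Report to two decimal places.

α = 0.52

Remaining items: Q1, Q2, Q4, Q5, Q6 (k = 5).
Σσᵢ² = 1.613 + 1.464 + 0.516 + 1.940 + 0.497 = 6.030
Var(T) = 6.030 + 2 × 2.177 = 10.384
α (item deleted) = (5/4)·(1 − 6.030/10.384) = 0.52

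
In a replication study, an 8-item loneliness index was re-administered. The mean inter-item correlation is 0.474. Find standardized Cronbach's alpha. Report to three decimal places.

standardized Cronbach's alpha = 0.878

Standardized α = k·r̄ / (1 + (k−1)·r̄) = 8 × 0.474 / (1 + 7 × 0.474)
  = 3.7920 / 4.3180 = 0.878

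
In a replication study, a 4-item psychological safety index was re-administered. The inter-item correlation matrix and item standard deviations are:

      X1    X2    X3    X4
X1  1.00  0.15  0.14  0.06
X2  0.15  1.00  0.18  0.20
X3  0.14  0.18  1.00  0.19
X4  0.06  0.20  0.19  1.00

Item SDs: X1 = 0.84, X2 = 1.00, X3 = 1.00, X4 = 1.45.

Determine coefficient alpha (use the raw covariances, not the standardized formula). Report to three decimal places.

coefficient alpha = 0.409

Σσ²ᵢ = 0.84² + 1.00² + 1.00² + 1.45² = 4.8081
Covariances σ_ij = r_ij · s_i · s_j:
  σ(X1,X2) = 0.15 × 0.84 × 1.00 = 0.1260
  σ(X1,X3) = 0.14 × 0.84 × 1.00 = 0.1176
  σ(X1,X4) = 0.06 × 0.84 × 1.45 = 0.0731
  σ(X2,X3) = 0.18 × 1.00 × 1.00 = 0.1800
  σ(X2,X4) = 0.20 × 1.00 × 1.45 = 0.2900
  σ(X3,X4) = 0.19 × 1.00 × 1.45 = 0.2755
σ²_T = Σσ²ᵢ + 2·Σσ_ij = 4.8081 + 2 × 1.0622 = 6.9325
α = (4/3)·(1 − 4.8081/6.9325) = 0.409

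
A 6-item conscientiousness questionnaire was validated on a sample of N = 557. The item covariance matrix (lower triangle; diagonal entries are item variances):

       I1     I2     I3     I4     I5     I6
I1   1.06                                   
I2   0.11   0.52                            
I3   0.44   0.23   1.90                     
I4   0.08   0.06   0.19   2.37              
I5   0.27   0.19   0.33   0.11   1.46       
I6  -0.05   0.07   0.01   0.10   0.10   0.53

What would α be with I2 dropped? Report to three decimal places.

α = 0.377

Remaining items: I1, I3, I4, I5, I6 (k = 5).
ΣVar(i) = 1.06 + 1.90 + 2.37 + 1.46 + 0.53 = 7.32
σ²_total = 7.32 + 2 × 1.58 = 10.48
α (item deleted) = (5/4)·(1 − 7.32/10.48) = 0.377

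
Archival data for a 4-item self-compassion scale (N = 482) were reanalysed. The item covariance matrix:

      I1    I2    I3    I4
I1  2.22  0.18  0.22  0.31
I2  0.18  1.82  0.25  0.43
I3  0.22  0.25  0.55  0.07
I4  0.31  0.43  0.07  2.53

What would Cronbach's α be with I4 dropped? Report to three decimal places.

Cronbach's α = 0.331

Remaining items: I1, I2, I3 (k = 3).
Σσᵢ² = 2.22 + 1.82 + 0.55 = 4.59
Var(T) = 4.59 + 2 × 0.65 = 5.89
α (item deleted) = (3/2)·(1 − 4.59/5.89) = 0.331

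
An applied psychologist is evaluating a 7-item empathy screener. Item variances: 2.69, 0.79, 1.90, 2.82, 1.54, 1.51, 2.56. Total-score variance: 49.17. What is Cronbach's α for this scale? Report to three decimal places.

α = 0.839

Σσ²ᵢ = 2.69 + 0.79 + 1.90 + 2.82 + 1.54 + 1.51 + 2.56 = 13.81
α = (k/(k−1))·(1 − Σσ²ᵢ/Var(T)) = (7/6)·(1 − 13.81/49.17) = 0.839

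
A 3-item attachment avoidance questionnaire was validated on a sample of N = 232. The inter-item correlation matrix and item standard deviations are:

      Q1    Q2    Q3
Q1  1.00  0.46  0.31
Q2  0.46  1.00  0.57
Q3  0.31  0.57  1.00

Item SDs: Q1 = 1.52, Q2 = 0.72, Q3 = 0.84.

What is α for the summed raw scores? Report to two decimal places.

Σσ²ᵢ = 1.52² + 0.72² + 0.84² = 3.5344
Covariances σ_ij = r_ij · s_i · s_j:
  σ(Q1,Q2) = 0.46 × 1.52 × 0.72 = 0.5034
  σ(Q1,Q3) = 0.31 × 1.52 × 0.84 = 0.3958
  σ(Q2,Q3) = 0.57 × 0.72 × 0.84 = 0.3447
σ²_T = Σσ²ᵢ + 2·Σσ_ij = 3.5344 + 2 × 1.2439 = 6.0222
α = (3/2)·(1 − 3.5344/6.0222) = 0.62

α = 0.62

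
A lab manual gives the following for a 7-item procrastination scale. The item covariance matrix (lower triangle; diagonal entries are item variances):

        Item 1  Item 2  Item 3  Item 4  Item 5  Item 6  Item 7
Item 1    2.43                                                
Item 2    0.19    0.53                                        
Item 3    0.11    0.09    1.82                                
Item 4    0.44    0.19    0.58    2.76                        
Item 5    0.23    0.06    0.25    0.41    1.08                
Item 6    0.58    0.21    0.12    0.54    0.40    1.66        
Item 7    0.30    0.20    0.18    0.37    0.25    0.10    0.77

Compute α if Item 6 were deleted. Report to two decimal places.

Remaining items: Item 1, Item 2, Item 3, Item 4, Item 5, Item 7 (k = 6).
Σσᵢ² = 2.43 + 0.53 + 1.82 + 2.76 + 1.08 + 0.77 = 9.39
total variance = 9.39 + 2 × 3.85 = 17.09
α (item deleted) = (6/5)·(1 − 9.39/17.09) = 0.54

α = 0.54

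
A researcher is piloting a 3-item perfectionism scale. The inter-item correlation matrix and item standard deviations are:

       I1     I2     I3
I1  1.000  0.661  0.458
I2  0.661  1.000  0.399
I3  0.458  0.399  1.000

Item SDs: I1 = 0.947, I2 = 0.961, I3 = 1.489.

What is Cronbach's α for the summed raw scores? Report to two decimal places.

Σσ²ᵢ = 0.947² + 0.961² + 1.489² = 4.0375
Covariances σ_ij = r_ij · s_i · s_j:
  σ(I1,I2) = 0.661 × 0.947 × 0.961 = 0.6016
  σ(I1,I3) = 0.458 × 0.947 × 1.489 = 0.6458
  σ(I2,I3) = 0.399 × 0.961 × 1.489 = 0.5709
σ²_T = Σσ²ᵢ + 2·Σσ_ij = 4.0375 + 2 × 1.8183 = 7.6741
α = (3/2)·(1 − 4.0375/7.6741) = 0.71

Cronbach's α = 0.71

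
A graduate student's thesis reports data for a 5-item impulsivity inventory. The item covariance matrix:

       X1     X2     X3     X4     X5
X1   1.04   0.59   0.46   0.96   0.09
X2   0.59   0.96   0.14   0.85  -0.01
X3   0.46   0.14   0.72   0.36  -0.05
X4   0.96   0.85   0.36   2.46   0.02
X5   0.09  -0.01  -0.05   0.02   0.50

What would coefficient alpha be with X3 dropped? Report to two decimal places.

α = 0.67

Remaining items: X1, X2, X4, X5 (k = 4).
Σσᵢ² = 1.04 + 0.96 + 2.46 + 0.50 = 4.96
σ²_T = 4.96 + 2 × 2.50 = 9.96
α (item deleted) = (4/3)·(1 − 4.96/9.96) = 0.67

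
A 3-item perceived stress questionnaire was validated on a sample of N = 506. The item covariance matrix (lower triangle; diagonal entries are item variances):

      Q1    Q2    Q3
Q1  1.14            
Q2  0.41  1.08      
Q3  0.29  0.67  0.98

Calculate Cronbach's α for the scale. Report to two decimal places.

Cronbach's α = 0.69

sum of item variances = 1.14 + 1.08 + 0.98 = 3.20
Sum of the distinct covariances = 1.37
total variance = 3.20 + 2 × 1.37 = 5.94
α = (k/(k−1))·(1 − sum of item variances/total variance) = (3/2)·(1 − 3.20/5.94) = 0.69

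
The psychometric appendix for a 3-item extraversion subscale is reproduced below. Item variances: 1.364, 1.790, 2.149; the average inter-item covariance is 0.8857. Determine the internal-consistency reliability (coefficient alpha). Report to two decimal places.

sum of item variances = 1.364 + 1.790 + 2.149 = 5.303
Sum of the 3 distinct covariances = 3 × 0.8857 = 2.6571
σ²_T = sum of item variances + 2·Σcov = 5.303 + 2 × 2.6571 = 10.6172
α = (3/2)·(1 − 5.303/10.6172) = 0.75

α = 0.75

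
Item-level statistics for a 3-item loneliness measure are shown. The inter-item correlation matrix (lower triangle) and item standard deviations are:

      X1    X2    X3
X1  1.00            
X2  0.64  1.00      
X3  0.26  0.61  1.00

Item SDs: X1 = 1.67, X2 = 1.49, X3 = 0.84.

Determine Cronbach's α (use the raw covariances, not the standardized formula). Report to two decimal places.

Cronbach's α = 0.73

Σσ²ᵢ = 1.67² + 1.49² + 0.84² = 5.7146
Covariances σ_ij = r_ij · s_i · s_j:
  σ(X1,X2) = 0.64 × 1.67 × 1.49 = 1.5925
  σ(X1,X3) = 0.26 × 1.67 × 0.84 = 0.3647
  σ(X2,X3) = 0.61 × 1.49 × 0.84 = 0.7635
σ²_T = Σσ²ᵢ + 2·Σσ_ij = 5.7146 + 2 × 2.7207 = 11.1560
α = (3/2)·(1 − 5.7146/11.1560) = 0.73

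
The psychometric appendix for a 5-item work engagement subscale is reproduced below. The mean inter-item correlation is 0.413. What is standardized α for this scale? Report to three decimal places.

Standardized α = k·r̄ / (1 + (k−1)·r̄) = 5 × 0.413 / (1 + 4 × 0.413)
  = 2.0650 / 2.6520 = 0.779

standardized α = 0.779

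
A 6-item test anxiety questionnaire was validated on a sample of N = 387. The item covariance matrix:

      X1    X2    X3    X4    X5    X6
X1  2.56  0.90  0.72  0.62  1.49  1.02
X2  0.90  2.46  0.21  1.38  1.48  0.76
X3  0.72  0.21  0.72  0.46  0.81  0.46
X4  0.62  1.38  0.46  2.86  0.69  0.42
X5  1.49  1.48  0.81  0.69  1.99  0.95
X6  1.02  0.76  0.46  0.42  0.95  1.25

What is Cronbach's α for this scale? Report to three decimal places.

Σσ²ᵢ = 2.56 + 2.46 + 0.72 + 2.86 + 1.99 + 1.25 = 11.84
Σ_{i<j} σ_ij = 12.37
σ²_total = 11.84 + 2 × 12.37 = 36.58
α = (k/(k−1))·(1 − Σσ²ᵢ/σ²_total) = (6/5)·(1 − 11.84/36.58) = 0.812

Cronbach's α = 0.812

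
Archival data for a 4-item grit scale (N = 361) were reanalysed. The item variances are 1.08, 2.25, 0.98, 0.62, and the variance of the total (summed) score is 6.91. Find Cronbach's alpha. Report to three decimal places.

Cronbach's alpha = 0.382

Σσ²ᵢ = 1.08 + 2.25 + 0.98 + 0.62 = 4.93
α = (k/(k−1))·(1 − Σσ²ᵢ/Var(T)) = (4/3)·(1 − 4.93/6.91) = 0.382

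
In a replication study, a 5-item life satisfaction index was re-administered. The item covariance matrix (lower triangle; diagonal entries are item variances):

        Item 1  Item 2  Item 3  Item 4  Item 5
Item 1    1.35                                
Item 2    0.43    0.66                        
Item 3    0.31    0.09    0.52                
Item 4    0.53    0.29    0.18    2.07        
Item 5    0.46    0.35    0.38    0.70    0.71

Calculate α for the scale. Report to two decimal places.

α = 0.73

Σσ²ᵢ = 1.35 + 0.66 + 0.52 + 2.07 + 0.71 = 5.31
Sum of off-diagonal covariances = 3.72
Var(T) = 5.31 + 2 × 3.72 = 12.75
α = (k/(k−1))·(1 − Σσ²ᵢ/Var(T)) = (5/4)·(1 − 5.31/12.75) = 0.73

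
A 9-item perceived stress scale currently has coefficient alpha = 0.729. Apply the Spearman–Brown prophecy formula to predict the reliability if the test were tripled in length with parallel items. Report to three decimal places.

predicted reliability = 0.890

Length factor m = 3
α' = m·α / (1 + (m−1)·α)
   = 3 × 0.729 / (1 + (3 − 1) × 0.729)
   = 2.1870 / 2.4580 = 0.890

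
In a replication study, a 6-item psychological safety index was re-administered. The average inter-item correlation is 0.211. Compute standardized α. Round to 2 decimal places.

α = 0.62

Standardized α = k·r̄ / (1 + (k−1)·r̄) = 6 × 0.211 / (1 + 5 × 0.211)
  = 1.2660 / 2.0550 = 0.62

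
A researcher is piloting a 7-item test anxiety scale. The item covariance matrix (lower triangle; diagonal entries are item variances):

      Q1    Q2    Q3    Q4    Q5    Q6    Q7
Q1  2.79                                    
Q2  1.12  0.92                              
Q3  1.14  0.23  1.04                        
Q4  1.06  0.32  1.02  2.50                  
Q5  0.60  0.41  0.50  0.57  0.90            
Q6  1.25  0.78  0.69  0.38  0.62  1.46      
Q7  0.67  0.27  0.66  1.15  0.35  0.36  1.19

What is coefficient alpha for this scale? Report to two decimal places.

coefficient alpha = 0.84

sum of item variances = 2.79 + 0.92 + 1.04 + 2.50 + 0.90 + 1.46 + 1.19 = 10.80
Σ_{i<j} σ_ij = 14.15
Var(T) = 10.80 + 2 × 14.15 = 39.10
α = (k/(k−1))·(1 − sum of item variances/Var(T)) = (7/6)·(1 − 10.80/39.10) = 0.84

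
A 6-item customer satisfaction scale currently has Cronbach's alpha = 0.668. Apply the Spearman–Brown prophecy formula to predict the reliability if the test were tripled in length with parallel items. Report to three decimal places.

Length factor m = 3
α' = m·α / (1 + (m−1)·α)
   = 3 × 0.668 / (1 + (3 − 1) × 0.668)
   = 2.0040 / 2.3360 = 0.858

predicted reliability = 0.858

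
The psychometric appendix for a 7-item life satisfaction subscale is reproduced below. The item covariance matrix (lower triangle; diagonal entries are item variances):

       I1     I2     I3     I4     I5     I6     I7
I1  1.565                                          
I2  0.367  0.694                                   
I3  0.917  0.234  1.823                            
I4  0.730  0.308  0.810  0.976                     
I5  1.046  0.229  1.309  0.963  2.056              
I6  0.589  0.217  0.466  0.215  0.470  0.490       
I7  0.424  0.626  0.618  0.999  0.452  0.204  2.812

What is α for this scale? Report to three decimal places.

α = 0.817

Σσᵢ² = 1.565 + 0.694 + 1.823 + 0.976 + 2.056 + 0.490 + 2.812 = 10.416
Sum of the distinct covariances = 12.193
Var(T) = 10.416 + 2 × 12.193 = 34.802
α = (k/(k−1))·(1 − Σσᵢ²/Var(T)) = (7/6)·(1 − 10.416/34.802) = 0.817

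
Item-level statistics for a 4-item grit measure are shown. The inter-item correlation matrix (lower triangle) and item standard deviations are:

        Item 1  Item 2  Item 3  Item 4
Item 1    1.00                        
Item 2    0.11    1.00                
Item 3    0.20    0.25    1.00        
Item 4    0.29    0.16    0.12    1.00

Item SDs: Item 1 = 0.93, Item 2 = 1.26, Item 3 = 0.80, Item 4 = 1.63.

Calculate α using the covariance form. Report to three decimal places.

α = 0.448

Σσ²ᵢ = 0.93² + 1.26² + 0.80² + 1.63² = 5.7494
Covariances σ_ij = r_ij · s_i · s_j:
  σ(Item 1,Item 2) = 0.11 × 0.93 × 1.26 = 0.1289
  σ(Item 1,Item 3) = 0.20 × 0.93 × 0.80 = 0.1488
  σ(Item 1,Item 4) = 0.29 × 0.93 × 1.63 = 0.4396
  σ(Item 2,Item 3) = 0.25 × 1.26 × 0.80 = 0.2520
  σ(Item 2,Item 4) = 0.16 × 1.26 × 1.63 = 0.3286
  σ(Item 3,Item 4) = 0.12 × 0.80 × 1.63 = 0.1565
σ²_T = Σσ²ᵢ + 2·Σσ_ij = 5.7494 + 2 × 1.4544 = 8.6582
α = (4/3)·(1 − 5.7494/8.6582) = 0.448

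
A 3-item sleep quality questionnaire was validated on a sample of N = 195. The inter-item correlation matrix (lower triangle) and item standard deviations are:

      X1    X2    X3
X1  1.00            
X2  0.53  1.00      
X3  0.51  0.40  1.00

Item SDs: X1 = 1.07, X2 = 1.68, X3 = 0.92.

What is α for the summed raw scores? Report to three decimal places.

α = 0.694

Σσ²ᵢ = 1.07² + 1.68² + 0.92² = 4.8137
Covariances σ_ij = r_ij · s_i · s_j:
  σ(X1,X2) = 0.53 × 1.07 × 1.68 = 0.9527
  σ(X1,X3) = 0.51 × 1.07 × 0.92 = 0.5020
  σ(X2,X3) = 0.40 × 1.68 × 0.92 = 0.6182
σ²_T = Σσ²ᵢ + 2·Σσ_ij = 4.8137 + 2 × 2.0729 = 8.9595
α = (3/2)·(1 − 4.8137/8.9595) = 0.694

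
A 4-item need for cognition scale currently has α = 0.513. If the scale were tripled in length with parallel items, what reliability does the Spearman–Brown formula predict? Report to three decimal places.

Length factor m = 3
α' = m·α / (1 + (m−1)·α)
   = 3 × 0.513 / (1 + (3 − 1) × 0.513)
   = 1.5390 / 2.0260 = 0.760

predicted reliability = 0.760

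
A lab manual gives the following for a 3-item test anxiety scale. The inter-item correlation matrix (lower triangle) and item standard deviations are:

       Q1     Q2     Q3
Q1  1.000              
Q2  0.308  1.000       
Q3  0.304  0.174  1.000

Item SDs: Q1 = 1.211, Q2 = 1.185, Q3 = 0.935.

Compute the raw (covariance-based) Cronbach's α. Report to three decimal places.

Cronbach's α = 0.515

Σσ²ᵢ = 1.211² + 1.185² + 0.935² = 3.7450
Covariances σ_ij = r_ij · s_i · s_j:
  σ(Q1,Q2) = 0.308 × 1.211 × 1.185 = 0.4420
  σ(Q1,Q3) = 0.304 × 1.211 × 0.935 = 0.3442
  σ(Q2,Q3) = 0.174 × 1.185 × 0.935 = 0.1928
σ²_T = Σσ²ᵢ + 2·Σσ_ij = 3.7450 + 2 × 0.9790 = 5.7030
α = (3/2)·(1 − 3.7450/5.7030) = 0.515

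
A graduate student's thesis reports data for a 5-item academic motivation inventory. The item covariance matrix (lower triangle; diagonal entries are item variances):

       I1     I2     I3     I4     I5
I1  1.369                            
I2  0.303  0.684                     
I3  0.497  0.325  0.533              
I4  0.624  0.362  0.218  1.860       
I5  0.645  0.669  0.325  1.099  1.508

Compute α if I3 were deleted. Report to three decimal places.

Remaining items: I1, I2, I4, I5 (k = 4).
sum of item variances = 1.369 + 0.684 + 1.860 + 1.508 = 5.421
σ²_T = 5.421 + 2 × 3.702 = 12.825
α (item deleted) = (4/3)·(1 − 5.421/12.825) = 0.770

α = 0.770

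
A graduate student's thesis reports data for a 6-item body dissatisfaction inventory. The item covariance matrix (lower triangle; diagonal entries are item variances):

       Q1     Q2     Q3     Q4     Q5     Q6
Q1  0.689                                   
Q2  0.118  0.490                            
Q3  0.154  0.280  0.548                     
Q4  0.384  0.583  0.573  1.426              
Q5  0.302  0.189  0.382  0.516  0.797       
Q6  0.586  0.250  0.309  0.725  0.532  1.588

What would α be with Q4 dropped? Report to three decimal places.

α = 0.752

Remaining items: Q1, Q2, Q3, Q5, Q6 (k = 5).
Σσ²ᵢ = 0.689 + 0.490 + 0.548 + 0.797 + 1.588 = 4.112
σ²_total = 4.112 + 2 × 3.102 = 10.316
α (item deleted) = (5/4)·(1 − 4.112/10.316) = 0.752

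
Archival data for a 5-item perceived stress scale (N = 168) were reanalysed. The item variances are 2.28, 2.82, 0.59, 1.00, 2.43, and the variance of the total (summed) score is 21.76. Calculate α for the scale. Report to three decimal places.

Σσ²ᵢ = 2.28 + 2.82 + 0.59 + 1.00 + 2.43 = 9.12
α = (k/(k−1))·(1 − Σσ²ᵢ/σ²_T) = (5/4)·(1 − 9.12/21.76) = 0.726

α = 0.726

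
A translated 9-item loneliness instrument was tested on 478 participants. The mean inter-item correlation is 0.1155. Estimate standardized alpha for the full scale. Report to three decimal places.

α = 0.540

Standardized α = k·r̄ / (1 + (k−1)·r̄) = 9 × 0.1155 / (1 + 8 × 0.1155)
  = 1.0395 / 1.9240 = 0.540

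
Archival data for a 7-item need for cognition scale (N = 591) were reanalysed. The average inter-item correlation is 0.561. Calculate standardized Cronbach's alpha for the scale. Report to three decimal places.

Standardized α = k·r̄ / (1 + (k−1)·r̄) = 7 × 0.561 / (1 + 6 × 0.561)
  = 3.9270 / 4.3660 = 0.899

standardized Cronbach's alpha = 0.899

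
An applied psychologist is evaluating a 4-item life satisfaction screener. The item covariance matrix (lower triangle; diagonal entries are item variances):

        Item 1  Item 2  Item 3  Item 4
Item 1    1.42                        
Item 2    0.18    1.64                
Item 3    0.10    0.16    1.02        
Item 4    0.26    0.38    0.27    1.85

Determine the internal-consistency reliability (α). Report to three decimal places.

α = 0.417

sum of item variances = 1.42 + 1.64 + 1.02 + 1.85 = 5.93
Sum of the distinct covariances = 1.35
Var(T) = 5.93 + 2 × 1.35 = 8.63
α = (k/(k−1))·(1 − sum of item variances/Var(T)) = (4/3)·(1 − 5.93/8.63) = 0.417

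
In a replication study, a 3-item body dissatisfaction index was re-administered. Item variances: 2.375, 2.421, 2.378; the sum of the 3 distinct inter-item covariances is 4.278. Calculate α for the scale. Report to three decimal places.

Σσ²ᵢ = 2.375 + 2.421 + 2.378 = 7.174
Sum of distinct covariances = 4.278
total variance = Σσ²ᵢ + 2·Σcov = 7.174 + 2 × 4.278 = 15.730
α = (3/2)·(1 − 7.174/15.730) = 0.816

α = 0.816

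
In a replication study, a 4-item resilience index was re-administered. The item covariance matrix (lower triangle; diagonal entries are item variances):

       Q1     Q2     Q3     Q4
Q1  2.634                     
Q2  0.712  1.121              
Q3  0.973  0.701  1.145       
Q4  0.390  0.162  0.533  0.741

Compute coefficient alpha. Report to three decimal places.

Σσ²ᵢ = 2.634 + 1.121 + 1.145 + 0.741 = 5.641
Σ_{i<j} σ_ij = 3.471
σ²_total = 5.641 + 2 × 3.471 = 12.583
α = (k/(k−1))·(1 − Σσ²ᵢ/σ²_total) = (4/3)·(1 − 5.641/12.583) = 0.736

coefficient alpha = 0.736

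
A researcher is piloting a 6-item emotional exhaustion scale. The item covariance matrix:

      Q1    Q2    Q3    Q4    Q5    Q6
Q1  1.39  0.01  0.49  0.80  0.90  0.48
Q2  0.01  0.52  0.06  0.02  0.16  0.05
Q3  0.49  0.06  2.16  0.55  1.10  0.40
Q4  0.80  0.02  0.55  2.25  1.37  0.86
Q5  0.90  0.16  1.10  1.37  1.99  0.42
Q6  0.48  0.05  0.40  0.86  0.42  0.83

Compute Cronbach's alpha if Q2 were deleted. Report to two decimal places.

Cronbach's alpha = 0.79

Remaining items: Q1, Q3, Q4, Q5, Q6 (k = 5).
sum of item variances = 1.39 + 2.16 + 2.25 + 1.99 + 0.83 = 8.62
σ²_total = 8.62 + 2 × 7.37 = 23.36
α (item deleted) = (5/4)·(1 − 8.62/23.36) = 0.79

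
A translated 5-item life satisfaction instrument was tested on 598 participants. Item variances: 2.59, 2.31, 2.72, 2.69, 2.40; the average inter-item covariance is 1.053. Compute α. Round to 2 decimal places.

Σσ²ᵢ = 2.59 + 2.31 + 2.72 + 2.69 + 2.40 = 12.71
Sum of the 10 distinct covariances = 10 × 1.053 = 10.530
σ²_T = Σσ²ᵢ + 2·Σcov = 12.71 + 2 × 10.530 = 33.770
α = (5/4)·(1 − 12.71/33.770) = 0.78

α = 0.78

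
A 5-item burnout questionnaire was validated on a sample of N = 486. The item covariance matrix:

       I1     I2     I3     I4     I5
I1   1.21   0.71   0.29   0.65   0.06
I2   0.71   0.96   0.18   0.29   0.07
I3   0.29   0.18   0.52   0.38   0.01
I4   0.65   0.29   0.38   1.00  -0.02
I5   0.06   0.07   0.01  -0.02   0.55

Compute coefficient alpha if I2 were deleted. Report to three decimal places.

α = 0.607

Remaining items: I1, I3, I4, I5 (k = 4).
Σσᵢ² = 1.21 + 0.52 + 1.00 + 0.55 = 3.28
total variance = 3.28 + 2 × 1.37 = 6.02
α (item deleted) = (4/3)·(1 − 3.28/6.02) = 0.607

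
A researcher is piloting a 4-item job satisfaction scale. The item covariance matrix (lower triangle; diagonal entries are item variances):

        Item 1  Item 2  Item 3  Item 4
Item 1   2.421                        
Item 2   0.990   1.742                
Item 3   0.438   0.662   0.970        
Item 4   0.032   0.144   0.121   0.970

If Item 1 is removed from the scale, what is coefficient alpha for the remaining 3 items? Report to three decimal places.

Remaining items: Item 2, Item 3, Item 4 (k = 3).
ΣVar(i) = 1.742 + 0.970 + 0.970 = 3.682
σ²_T = 3.682 + 2 × 0.927 = 5.536
α (item deleted) = (3/2)·(1 − 3.682/5.536) = 0.502

α = 0.502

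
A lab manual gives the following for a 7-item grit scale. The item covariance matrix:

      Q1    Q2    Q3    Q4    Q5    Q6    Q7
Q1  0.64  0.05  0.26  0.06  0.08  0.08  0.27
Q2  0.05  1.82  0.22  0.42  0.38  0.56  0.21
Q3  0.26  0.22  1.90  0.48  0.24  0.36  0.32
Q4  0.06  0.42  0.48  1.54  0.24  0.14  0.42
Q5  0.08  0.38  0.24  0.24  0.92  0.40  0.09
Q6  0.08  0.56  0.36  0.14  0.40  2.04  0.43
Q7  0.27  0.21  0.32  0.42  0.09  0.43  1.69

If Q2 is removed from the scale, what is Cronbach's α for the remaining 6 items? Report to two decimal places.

Remaining items: Q1, Q3, Q4, Q5, Q6, Q7 (k = 6).
Σσᵢ² = 0.64 + 1.90 + 1.54 + 0.92 + 2.04 + 1.69 = 8.73
Var(T) = 8.73 + 2 × 3.87 = 16.47
α (item deleted) = (6/5)·(1 − 8.73/16.47) = 0.56

α = 0.56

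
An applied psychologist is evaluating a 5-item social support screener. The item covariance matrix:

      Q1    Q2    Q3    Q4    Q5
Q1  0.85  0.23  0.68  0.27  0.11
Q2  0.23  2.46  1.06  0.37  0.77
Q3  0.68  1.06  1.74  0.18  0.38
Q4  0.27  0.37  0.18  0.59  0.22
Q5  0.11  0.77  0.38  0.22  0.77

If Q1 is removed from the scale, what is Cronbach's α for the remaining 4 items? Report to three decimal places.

Remaining items: Q2, Q3, Q4, Q5 (k = 4).
Σσᵢ² = 2.46 + 1.74 + 0.59 + 0.77 = 5.56
total variance = 5.56 + 2 × 2.98 = 11.52
α (item deleted) = (4/3)·(1 − 5.56/11.52) = 0.690

α = 0.690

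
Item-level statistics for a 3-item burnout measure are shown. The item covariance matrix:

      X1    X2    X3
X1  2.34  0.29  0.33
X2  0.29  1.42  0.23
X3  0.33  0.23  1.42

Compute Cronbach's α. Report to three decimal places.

Σσ²ᵢ = 2.34 + 1.42 + 1.42 = 5.18
Sum of the distinct covariances = 0.85
Var(T) = 5.18 + 2 × 0.85 = 6.88
α = (k/(k−1))·(1 − Σσ²ᵢ/Var(T)) = (3/2)·(1 − 5.18/6.88) = 0.371

Cronbach's α = 0.371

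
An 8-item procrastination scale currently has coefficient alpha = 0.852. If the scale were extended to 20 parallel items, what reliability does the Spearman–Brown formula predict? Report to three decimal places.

predicted reliability = 0.935

Length factor m = 20/8 = 2.5000
α' = m·α / (1 + (m−1)·α)
   = 20/8 × 0.852 / (1 + (20/8 − 1) × 0.852)
   = 2.1300 / 2.2780 = 0.935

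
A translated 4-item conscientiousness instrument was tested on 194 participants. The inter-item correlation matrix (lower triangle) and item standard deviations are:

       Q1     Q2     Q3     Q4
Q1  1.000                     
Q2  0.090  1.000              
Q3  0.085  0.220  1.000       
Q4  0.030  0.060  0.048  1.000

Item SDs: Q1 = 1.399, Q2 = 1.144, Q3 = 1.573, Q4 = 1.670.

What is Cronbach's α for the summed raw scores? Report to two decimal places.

Cronbach's α = 0.26

Σσ²ᵢ = 1.399² + 1.144² + 1.573² + 1.670² = 8.5292
Covariances σ_ij = r_ij · s_i · s_j:
  σ(Q1,Q2) = 0.090 × 1.399 × 1.144 = 0.1440
  σ(Q1,Q3) = 0.085 × 1.399 × 1.573 = 0.1871
  σ(Q1,Q4) = 0.030 × 1.399 × 1.670 = 0.0701
  σ(Q2,Q3) = 0.220 × 1.144 × 1.573 = 0.3959
  σ(Q2,Q4) = 0.060 × 1.144 × 1.670 = 0.1146
  σ(Q3,Q4) = 0.048 × 1.573 × 1.670 = 0.1261
σ²_T = Σσ²ᵢ + 2·Σσ_ij = 8.5292 + 2 × 1.0378 = 10.6048
α = (4/3)·(1 − 8.5292/10.6048) = 0.26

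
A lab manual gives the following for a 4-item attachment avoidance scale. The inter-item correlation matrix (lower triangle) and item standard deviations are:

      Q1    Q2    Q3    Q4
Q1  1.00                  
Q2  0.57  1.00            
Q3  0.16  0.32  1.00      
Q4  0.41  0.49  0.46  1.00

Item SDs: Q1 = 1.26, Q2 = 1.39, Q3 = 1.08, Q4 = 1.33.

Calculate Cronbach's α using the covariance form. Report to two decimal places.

Cronbach's α = 0.73

Σσ²ᵢ = 1.26² + 1.39² + 1.08² + 1.33² = 6.4550
Covariances σ_ij = r_ij · s_i · s_j:
  σ(Q1,Q2) = 0.57 × 1.26 × 1.39 = 0.9983
  σ(Q1,Q3) = 0.16 × 1.26 × 1.08 = 0.2177
  σ(Q1,Q4) = 0.41 × 1.26 × 1.33 = 0.6871
  σ(Q2,Q3) = 0.32 × 1.39 × 1.08 = 0.4804
  σ(Q2,Q4) = 0.49 × 1.39 × 1.33 = 0.9059
  σ(Q3,Q4) = 0.46 × 1.08 × 1.33 = 0.6607
σ²_T = Σσ²ᵢ + 2·Σσ_ij = 6.4550 + 2 × 3.9501 = 14.3552
α = (4/3)·(1 − 6.4550/14.3552) = 0.73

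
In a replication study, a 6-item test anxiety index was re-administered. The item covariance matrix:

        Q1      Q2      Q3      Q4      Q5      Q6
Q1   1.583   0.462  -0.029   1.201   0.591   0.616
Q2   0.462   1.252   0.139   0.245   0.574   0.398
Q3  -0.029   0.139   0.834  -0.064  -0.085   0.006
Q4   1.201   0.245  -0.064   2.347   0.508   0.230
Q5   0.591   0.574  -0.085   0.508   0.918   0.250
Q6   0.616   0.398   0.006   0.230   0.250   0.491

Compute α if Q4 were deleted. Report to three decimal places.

α = 0.669

Remaining items: Q1, Q2, Q3, Q5, Q6 (k = 5).
Σσ²ᵢ = 1.583 + 1.252 + 0.834 + 0.918 + 0.491 = 5.078
Var(T) = 5.078 + 2 × 2.922 = 10.922
α (item deleted) = (5/4)·(1 − 5.078/10.922) = 0.669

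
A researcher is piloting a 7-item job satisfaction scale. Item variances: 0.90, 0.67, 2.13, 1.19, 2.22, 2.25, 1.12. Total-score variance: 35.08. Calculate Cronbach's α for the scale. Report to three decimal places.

ΣVar(i) = 0.90 + 0.67 + 2.13 + 1.19 + 2.22 + 2.25 + 1.12 = 10.48
α = (k/(k−1))·(1 − ΣVar(i)/σ²_total) = (7/6)·(1 − 10.48/35.08) = 0.818

Cronbach's α = 0.818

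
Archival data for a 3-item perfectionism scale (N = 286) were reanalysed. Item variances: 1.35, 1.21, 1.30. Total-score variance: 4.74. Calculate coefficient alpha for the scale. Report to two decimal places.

α = 0.28

ΣVar(i) = 1.35 + 1.21 + 1.30 = 3.86
α = (k/(k−1))·(1 − ΣVar(i)/Var(T)) = (3/2)·(1 − 3.86/4.74) = 0.28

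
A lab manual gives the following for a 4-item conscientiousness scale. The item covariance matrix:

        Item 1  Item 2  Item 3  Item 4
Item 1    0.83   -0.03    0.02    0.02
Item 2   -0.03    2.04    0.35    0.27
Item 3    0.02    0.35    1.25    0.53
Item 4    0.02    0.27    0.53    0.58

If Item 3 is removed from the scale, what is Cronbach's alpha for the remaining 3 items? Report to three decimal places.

Remaining items: Item 1, Item 2, Item 4 (k = 3).
sum of item variances = 0.83 + 2.04 + 0.58 = 3.45
total variance = 3.45 + 2 × 0.26 = 3.97
α (item deleted) = (3/2)·(1 − 3.45/3.97) = 0.196

α = 0.196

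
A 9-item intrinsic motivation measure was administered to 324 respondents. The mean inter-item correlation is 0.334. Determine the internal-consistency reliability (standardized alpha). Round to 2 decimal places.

standardized alpha = 0.82

Standardized α = k·r̄ / (1 + (k−1)·r̄) = 9 × 0.334 / (1 + 8 × 0.334)
  = 3.0060 / 3.6720 = 0.82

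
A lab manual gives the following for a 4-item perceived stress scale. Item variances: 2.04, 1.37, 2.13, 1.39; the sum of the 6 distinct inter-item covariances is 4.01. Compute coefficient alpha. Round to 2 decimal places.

coefficient alpha = 0.72

Σσ²ᵢ = 2.04 + 1.37 + 2.13 + 1.39 = 6.93
Sum of distinct covariances = 4.01
Var(T) = Σσ²ᵢ + 2·Σcov = 6.93 + 2 × 4.01 = 14.95
α = (4/3)·(1 − 6.93/14.95) = 0.72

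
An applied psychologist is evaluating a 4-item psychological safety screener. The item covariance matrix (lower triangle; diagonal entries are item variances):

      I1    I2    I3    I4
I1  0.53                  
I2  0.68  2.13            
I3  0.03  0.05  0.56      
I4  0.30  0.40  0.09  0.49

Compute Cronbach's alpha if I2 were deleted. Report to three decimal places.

α = 0.521

Remaining items: I1, I3, I4 (k = 3).
sum of item variances = 0.53 + 0.56 + 0.49 = 1.58
total variance = 1.58 + 2 × 0.42 = 2.42
α (item deleted) = (3/2)·(1 − 1.58/2.42) = 0.521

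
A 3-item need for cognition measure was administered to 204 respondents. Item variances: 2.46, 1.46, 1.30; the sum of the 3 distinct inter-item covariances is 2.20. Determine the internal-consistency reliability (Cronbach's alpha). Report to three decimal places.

α = 0.686

ΣVar(i) = 2.46 + 1.46 + 1.30 = 5.22
Sum of distinct covariances = 2.20
Var(T) = ΣVar(i) + 2·Σcov = 5.22 + 2 × 2.20 = 9.62
α = (3/2)·(1 − 5.22/9.62) = 0.686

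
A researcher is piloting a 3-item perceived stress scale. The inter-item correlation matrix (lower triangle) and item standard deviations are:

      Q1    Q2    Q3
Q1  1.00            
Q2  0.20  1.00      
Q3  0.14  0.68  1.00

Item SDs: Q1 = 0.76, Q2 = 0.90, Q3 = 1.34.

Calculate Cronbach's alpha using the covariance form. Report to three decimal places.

Cronbach's alpha = 0.613

Σσ²ᵢ = 0.76² + 0.90² + 1.34² = 3.1832
Covariances σ_ij = r_ij · s_i · s_j:
  σ(Q1,Q2) = 0.20 × 0.76 × 0.90 = 0.1368
  σ(Q1,Q3) = 0.14 × 0.76 × 1.34 = 0.1426
  σ(Q2,Q3) = 0.68 × 0.90 × 1.34 = 0.8201
σ²_T = Σσ²ᵢ + 2·Σσ_ij = 3.1832 + 2 × 1.0995 = 5.3822
α = (3/2)·(1 − 3.1832/5.3822) = 0.613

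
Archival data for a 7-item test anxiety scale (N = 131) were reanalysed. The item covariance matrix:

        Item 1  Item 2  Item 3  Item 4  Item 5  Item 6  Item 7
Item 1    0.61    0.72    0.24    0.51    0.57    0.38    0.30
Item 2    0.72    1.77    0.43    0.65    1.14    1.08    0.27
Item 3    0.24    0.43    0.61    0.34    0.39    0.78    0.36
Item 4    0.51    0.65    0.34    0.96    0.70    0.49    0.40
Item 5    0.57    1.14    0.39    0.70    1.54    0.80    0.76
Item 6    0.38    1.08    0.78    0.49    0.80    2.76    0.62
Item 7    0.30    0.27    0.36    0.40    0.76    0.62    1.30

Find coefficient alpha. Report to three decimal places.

Σσ²ᵢ = 0.61 + 1.77 + 0.61 + 0.96 + 1.54 + 2.76 + 1.30 = 9.55
Sum of off-diagonal covariances = 11.93
σ²_total = 9.55 + 2 × 11.93 = 33.41
α = (k/(k−1))·(1 − Σσ²ᵢ/σ²_total) = (7/6)·(1 − 9.55/33.41) = 0.833

α = 0.833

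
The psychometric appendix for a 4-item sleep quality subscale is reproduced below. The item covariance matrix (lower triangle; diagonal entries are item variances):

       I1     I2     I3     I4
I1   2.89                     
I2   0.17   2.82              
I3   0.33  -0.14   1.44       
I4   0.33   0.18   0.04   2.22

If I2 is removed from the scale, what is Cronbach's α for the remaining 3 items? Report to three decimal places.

α = 0.264

Remaining items: I1, I3, I4 (k = 3).
ΣVar(i) = 2.89 + 1.44 + 2.22 = 6.55
Var(T) = 6.55 + 2 × 0.70 = 7.95
α (item deleted) = (3/2)·(1 − 6.55/7.95) = 0.264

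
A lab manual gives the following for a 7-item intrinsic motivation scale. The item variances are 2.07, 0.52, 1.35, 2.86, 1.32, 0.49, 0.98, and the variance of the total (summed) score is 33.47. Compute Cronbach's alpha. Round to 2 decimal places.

ΣVar(i) = 2.07 + 0.52 + 1.35 + 2.86 + 1.32 + 0.49 + 0.98 = 9.59
α = (k/(k−1))·(1 − ΣVar(i)/σ²_total) = (7/6)·(1 − 9.59/33.47) = 0.83

α = 0.83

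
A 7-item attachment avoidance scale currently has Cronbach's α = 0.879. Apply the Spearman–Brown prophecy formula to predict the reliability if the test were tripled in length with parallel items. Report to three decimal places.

Length factor m = 3
α' = m·α / (1 + (m−1)·α)
   = 3 × 0.879 / (1 + (3 − 1) × 0.879)
   = 2.6370 / 2.7580 = 0.956

predicted reliability = 0.956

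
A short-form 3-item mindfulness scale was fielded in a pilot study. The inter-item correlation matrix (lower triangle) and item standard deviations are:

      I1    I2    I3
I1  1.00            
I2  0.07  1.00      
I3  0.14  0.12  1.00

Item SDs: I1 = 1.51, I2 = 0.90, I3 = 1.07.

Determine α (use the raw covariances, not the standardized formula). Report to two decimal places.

Σσ²ᵢ = 1.51² + 0.90² + 1.07² = 4.2350
Covariances σ_ij = r_ij · s_i · s_j:
  σ(I1,I2) = 0.07 × 1.51 × 0.90 = 0.0951
  σ(I1,I3) = 0.14 × 1.51 × 1.07 = 0.2262
  σ(I2,I3) = 0.12 × 0.90 × 1.07 = 0.1156
σ²_T = Σσ²ᵢ + 2·Σσ_ij = 4.2350 + 2 × 0.4369 = 5.1088
α = (3/2)·(1 − 4.2350/5.1088) = 0.26

α = 0.26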